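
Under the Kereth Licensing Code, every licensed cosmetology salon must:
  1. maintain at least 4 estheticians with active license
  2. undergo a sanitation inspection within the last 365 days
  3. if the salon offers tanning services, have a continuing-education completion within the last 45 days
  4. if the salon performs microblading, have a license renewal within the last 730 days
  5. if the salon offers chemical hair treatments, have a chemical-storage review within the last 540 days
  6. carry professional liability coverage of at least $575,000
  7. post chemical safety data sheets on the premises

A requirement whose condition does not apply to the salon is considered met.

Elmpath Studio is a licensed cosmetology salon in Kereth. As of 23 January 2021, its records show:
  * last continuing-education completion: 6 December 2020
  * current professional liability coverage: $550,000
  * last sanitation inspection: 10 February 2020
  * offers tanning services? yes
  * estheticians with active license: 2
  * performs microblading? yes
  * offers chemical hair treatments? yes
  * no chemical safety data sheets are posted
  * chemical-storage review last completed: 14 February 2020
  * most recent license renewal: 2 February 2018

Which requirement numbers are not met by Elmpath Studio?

1, 3, 4, 6, 7

1. estheticians with active license 2 < 4 → not met
2. sanitation inspection 348 days ago vs limit 365 → met
3. condition 'offers tanning services' holds; continuing-education completion 48 days ago vs limit 45 → not met
4. condition 'performs microblading' holds; license renewal 1086 days ago vs limit 730 → not met
5. condition 'offers chemical hair treatments' holds; chemical-storage review 344 days ago vs limit 540 → met
6. professional liability coverage $550,000 < $575,000 → not met
7. chemical safety data sheets absent → not met
Not met: 1, 3, 4, 6, 7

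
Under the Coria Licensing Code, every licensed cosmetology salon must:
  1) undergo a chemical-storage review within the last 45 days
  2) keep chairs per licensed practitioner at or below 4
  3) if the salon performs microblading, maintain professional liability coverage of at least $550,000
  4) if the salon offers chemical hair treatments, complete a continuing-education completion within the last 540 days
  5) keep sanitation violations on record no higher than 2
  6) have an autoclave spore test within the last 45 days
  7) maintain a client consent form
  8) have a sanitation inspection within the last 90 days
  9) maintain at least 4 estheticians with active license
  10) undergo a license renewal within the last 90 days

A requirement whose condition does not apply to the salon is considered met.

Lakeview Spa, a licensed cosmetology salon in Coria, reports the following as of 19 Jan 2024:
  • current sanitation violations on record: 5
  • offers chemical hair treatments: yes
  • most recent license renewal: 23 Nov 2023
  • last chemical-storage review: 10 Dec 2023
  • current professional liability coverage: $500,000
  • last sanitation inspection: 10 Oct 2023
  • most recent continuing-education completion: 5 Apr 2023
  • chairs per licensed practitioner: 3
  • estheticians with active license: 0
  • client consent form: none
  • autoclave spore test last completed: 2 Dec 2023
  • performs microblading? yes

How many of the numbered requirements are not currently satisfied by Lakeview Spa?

6

1. chemical-storage review 40 days ago vs limit 45 → met
2. chairs per licensed practitioner 3 ≤ 4 → met
3. condition 'performs microblading' holds; professional liability coverage $500,000 < $550,000 → not met
4. condition 'offers chemical hair treatments' holds; continuing-education completion 289 days ago vs limit 540 → met
5. sanitation violations on record 5 > 2 → not met
6. autoclave spore test 48 days ago vs limit 45 → not met
7. client consent form absent → not met
8. sanitation inspection 101 days ago vs limit 90 → not met
9. estheticians with active license 0 < 4 → not met
10. license renewal 57 days ago vs limit 90 → met
Not met: 6 of 10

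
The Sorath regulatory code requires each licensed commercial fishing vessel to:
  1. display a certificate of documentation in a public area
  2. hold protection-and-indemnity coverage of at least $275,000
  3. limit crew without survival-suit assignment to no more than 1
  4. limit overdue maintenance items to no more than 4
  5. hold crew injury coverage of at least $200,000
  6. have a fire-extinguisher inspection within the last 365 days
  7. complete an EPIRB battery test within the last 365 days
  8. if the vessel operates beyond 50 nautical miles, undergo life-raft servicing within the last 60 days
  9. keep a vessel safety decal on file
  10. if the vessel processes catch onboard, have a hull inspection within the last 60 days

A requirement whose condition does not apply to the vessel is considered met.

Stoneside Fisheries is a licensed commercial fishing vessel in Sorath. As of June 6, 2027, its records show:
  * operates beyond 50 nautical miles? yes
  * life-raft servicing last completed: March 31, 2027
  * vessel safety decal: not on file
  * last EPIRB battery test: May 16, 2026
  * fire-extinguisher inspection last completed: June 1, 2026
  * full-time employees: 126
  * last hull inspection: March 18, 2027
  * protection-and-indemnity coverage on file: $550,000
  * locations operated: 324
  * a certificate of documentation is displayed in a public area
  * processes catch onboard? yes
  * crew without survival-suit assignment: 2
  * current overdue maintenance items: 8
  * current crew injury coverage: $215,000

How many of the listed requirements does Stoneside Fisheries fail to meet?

1. certificate of documentation present → met
2. protection-and-indemnity coverage $550,000 ≥ $275,000 → met
3. crew without survival-suit assignment 2 > 1 → not met
4. overdue maintenance items 8 > 4 → not met
5. crew injury coverage $215,000 ≥ $200,000 → met
6. fire-extinguisher inspection 370 days ago vs limit 365 → not met
7. EPIRB battery test 386 days ago vs limit 365 → not met
8. condition 'operates beyond 50 nautical miles' holds; life-raft servicing 67 days ago vs limit 60 → not met
9. vessel safety decal absent → not met
10. condition 'processes catch onboard' holds; hull inspection 80 days ago vs limit 60 → not met
Not met: 7 of 10

7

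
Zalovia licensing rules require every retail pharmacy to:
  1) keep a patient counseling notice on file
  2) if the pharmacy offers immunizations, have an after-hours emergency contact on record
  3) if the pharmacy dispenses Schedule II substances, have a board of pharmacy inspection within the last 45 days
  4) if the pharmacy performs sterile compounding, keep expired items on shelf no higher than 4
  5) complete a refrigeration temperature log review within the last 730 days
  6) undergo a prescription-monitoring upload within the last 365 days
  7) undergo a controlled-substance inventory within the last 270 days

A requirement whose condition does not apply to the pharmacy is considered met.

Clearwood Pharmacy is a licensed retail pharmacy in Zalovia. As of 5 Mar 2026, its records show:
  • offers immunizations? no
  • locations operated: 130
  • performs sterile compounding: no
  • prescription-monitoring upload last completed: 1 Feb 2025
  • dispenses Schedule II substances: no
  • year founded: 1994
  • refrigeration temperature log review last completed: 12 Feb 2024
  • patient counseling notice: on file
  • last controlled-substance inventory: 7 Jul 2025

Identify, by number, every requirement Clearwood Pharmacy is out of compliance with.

5, 6

1. patient counseling notice present → met
2. condition 'offers immunizations' does not hold → requirement n/a → met
3. condition 'dispenses Schedule II substances' does not hold → requirement n/a → met
4. condition 'performs sterile compounding' does not hold → requirement n/a → met
5. refrigeration temperature log review 752 days ago vs limit 730 → not met
6. prescription-monitoring upload 397 days ago vs limit 365 → not met
7. controlled-substance inventory 241 days ago vs limit 270 → met
Not met: 5, 6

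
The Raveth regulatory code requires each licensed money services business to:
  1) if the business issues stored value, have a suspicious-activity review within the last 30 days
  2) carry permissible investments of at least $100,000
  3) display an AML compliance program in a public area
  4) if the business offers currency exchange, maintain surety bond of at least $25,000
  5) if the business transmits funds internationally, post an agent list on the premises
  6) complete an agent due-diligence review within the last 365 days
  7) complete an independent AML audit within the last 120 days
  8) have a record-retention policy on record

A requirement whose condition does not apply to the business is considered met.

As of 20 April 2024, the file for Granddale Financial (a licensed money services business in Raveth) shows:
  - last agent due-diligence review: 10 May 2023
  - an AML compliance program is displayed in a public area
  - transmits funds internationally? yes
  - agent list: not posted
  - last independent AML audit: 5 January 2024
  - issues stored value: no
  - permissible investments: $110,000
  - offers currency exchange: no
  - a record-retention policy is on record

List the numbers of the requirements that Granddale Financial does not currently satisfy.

5

1. condition 'issues stored value' does not hold → requirement n/a → met
2. permissible investments $110,000 ≥ $100,000 → met
3. AML compliance program present → met
4. condition 'offers currency exchange' does not hold → requirement n/a → met
5. condition 'transmits funds internationally' holds; agent list absent → not met
6. agent due-diligence review 346 days ago vs limit 365 → met
7. independent AML audit 106 days ago vs limit 120 → met
8. record-retention policy present → met
Not met: 5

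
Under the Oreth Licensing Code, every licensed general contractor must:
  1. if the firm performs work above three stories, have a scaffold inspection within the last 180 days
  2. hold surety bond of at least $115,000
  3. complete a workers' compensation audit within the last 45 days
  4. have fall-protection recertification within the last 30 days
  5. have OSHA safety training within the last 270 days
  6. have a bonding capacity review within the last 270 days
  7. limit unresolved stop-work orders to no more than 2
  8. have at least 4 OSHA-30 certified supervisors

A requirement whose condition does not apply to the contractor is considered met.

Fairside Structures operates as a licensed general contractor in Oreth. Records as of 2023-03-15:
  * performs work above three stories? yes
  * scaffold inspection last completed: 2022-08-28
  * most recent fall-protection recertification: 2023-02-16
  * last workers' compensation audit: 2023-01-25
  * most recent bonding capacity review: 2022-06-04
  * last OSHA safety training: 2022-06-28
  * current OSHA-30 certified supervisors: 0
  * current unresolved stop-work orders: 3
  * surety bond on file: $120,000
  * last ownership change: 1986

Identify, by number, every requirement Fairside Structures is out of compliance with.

1. condition 'performs work above three stories' holds; scaffold inspection 199 days ago vs limit 180 → not met
2. surety bond $120,000 ≥ $115,000 → met
3. workers' compensation audit 49 days ago vs limit 45 → not met
4. fall-protection recertification 27 days ago vs limit 30 → met
5. OSHA safety training 260 days ago vs limit 270 → met
6. bonding capacity review 284 days ago vs limit 270 → not met
7. unresolved stop-work orders 3 > 2 → not met
8. OSHA-30 certified supervisors 0 < 4 → not met
Not met: 1, 3, 6, 7, 8

1, 3, 6, 7, 8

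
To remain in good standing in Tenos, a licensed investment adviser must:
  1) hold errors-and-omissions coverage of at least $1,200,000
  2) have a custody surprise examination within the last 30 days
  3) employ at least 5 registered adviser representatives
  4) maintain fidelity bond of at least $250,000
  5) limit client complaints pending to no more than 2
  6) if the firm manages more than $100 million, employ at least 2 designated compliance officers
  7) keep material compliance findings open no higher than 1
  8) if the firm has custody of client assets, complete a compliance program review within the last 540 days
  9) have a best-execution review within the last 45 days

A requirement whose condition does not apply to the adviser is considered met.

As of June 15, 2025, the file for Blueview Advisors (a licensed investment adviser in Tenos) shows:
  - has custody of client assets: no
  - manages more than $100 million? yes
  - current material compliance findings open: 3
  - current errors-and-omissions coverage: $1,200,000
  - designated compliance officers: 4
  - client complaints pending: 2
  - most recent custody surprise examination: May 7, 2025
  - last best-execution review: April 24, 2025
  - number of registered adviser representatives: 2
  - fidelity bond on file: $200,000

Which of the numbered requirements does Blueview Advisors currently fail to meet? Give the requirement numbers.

2, 3, 4, 7, 9

1. errors-and-omissions coverage $1,200,000 ≥ $1,200,000 → met
2. custody surprise examination 39 days ago vs limit 30 → not met
3. registered adviser representatives 2 < 5 → not met
4. fidelity bond $200,000 < $250,000 → not met
5. client complaints pending 2 ≤ 2 → met
6. condition 'manages more than $100 million' holds; designated compliance officers 4 ≥ 2 → met
7. material compliance findings open 3 > 1 → not met
8. condition 'has custody of client assets' does not hold → requirement n/a → met
9. best-execution review 52 days ago vs limit 45 → not met
Not met: 2, 3, 4, 7, 9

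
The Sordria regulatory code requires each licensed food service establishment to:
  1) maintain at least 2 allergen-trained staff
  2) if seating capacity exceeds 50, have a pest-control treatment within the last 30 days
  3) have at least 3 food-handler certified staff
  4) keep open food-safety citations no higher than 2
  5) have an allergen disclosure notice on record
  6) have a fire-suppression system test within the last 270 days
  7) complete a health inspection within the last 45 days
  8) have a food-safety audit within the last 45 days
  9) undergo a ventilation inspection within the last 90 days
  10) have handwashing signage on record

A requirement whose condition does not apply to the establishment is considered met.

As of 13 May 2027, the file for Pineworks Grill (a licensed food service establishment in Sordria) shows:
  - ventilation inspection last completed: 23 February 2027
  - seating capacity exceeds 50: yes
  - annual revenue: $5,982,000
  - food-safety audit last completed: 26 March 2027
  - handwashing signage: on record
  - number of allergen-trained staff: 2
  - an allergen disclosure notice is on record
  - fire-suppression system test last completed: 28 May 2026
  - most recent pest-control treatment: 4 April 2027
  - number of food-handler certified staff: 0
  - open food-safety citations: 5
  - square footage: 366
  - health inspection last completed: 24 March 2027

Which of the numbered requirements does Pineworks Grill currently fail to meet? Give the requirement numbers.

2, 3, 4, 6, 7, 8

1. allergen-trained staff 2 ≥ 2 → met
2. condition 'seating capacity exceeds 50' holds; pest-control treatment 39 days ago vs limit 30 → not met
3. food-handler certified staff 0 < 3 → not met
4. open food-safety citations 5 > 2 → not met
5. allergen disclosure notice present → met
6. fire-suppression system test 350 days ago vs limit 270 → not met
7. health inspection 50 days ago vs limit 45 → not met
8. food-safety audit 48 days ago vs limit 45 → not met
9. ventilation inspection 79 days ago vs limit 90 → met
10. handwashing signage present → met
Not met: 2, 3, 4, 6, 7, 8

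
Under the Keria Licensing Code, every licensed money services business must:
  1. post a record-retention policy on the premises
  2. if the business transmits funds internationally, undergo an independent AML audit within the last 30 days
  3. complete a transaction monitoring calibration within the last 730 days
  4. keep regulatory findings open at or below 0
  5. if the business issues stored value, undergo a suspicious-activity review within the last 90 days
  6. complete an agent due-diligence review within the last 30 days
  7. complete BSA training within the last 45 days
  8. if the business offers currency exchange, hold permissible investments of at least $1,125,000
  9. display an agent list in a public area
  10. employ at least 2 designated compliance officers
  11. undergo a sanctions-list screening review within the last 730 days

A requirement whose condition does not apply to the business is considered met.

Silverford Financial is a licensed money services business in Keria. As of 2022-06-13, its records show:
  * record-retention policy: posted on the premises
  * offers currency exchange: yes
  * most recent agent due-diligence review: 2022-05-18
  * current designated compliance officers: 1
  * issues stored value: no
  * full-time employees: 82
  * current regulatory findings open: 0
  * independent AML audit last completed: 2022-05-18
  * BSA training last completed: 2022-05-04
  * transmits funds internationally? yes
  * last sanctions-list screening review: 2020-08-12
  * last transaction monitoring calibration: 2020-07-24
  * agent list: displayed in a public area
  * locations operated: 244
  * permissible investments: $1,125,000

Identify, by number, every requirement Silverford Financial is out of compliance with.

10

1. record-retention policy present → met
2. condition 'transmits funds internationally' holds; independent AML audit 26 days ago vs limit 30 → met
3. transaction monitoring calibration 689 days ago vs limit 730 → met
4. regulatory findings open 0 ≤ 0 → met
5. condition 'issues stored value' does not hold → requirement n/a → met
6. agent due-diligence review 26 days ago vs limit 30 → met
7. BSA training 40 days ago vs limit 45 → met
8. condition 'offers currency exchange' holds; permissible investments $1,125,000 ≥ $1,125,000 → met
9. agent list present → met
10. designated compliance officers 1 < 2 → not met
11. sanctions-list screening review 670 days ago vs limit 730 → met
Not met: 10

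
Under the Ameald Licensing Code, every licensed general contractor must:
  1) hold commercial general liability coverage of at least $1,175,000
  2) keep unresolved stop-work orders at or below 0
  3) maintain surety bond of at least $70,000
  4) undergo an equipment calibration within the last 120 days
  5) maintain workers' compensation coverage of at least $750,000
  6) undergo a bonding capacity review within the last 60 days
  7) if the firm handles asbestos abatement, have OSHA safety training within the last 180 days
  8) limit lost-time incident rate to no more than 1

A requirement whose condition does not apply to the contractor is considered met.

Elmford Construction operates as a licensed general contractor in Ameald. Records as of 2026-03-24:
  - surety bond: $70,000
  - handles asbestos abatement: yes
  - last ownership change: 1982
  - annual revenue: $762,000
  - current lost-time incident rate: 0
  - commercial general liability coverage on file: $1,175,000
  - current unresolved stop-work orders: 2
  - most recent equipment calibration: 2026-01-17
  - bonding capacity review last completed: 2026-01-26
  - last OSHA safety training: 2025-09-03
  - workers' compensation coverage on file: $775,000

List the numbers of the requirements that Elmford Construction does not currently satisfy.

2, 7

1. commercial general liability coverage $1,175,000 ≥ $1,175,000 → met
2. unresolved stop-work orders 2 > 0 → not met
3. surety bond $70,000 ≥ $70,000 → met
4. equipment calibration 66 days ago vs limit 120 → met
5. workers' compensation coverage $775,000 ≥ $750,000 → met
6. bonding capacity review 57 days ago vs limit 60 → met
7. condition 'handles asbestos abatement' holds; OSHA safety training 202 days ago vs limit 180 → not met
8. lost-time incident rate 0 ≤ 1 → met
Not met: 2, 7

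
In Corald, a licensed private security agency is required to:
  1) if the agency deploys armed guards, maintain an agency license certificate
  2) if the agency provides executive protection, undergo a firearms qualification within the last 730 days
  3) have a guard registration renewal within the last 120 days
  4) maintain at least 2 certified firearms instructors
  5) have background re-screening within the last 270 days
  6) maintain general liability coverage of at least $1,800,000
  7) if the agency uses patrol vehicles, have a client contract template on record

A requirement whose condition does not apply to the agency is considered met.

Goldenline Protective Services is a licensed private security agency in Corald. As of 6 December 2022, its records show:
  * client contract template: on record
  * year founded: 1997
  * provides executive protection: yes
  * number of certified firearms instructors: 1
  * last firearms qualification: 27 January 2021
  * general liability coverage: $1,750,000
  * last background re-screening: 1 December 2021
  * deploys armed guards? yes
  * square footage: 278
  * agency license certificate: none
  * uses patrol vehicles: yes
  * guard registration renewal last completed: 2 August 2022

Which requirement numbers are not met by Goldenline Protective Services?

1, 3, 4, 5, 6

1. condition 'deploys armed guards' holds; agency license certificate absent → not met
2. condition 'provides executive protection' holds; firearms qualification 678 days ago vs limit 730 → met
3. guard registration renewal 126 days ago vs limit 120 → not met
4. certified firearms instructors 1 < 2 → not met
5. background re-screening 370 days ago vs limit 270 → not met
6. general liability coverage $1,750,000 < $1,800,000 → not met
7. condition 'uses patrol vehicles' holds; client contract template present → met
Not met: 1, 3, 4, 5, 6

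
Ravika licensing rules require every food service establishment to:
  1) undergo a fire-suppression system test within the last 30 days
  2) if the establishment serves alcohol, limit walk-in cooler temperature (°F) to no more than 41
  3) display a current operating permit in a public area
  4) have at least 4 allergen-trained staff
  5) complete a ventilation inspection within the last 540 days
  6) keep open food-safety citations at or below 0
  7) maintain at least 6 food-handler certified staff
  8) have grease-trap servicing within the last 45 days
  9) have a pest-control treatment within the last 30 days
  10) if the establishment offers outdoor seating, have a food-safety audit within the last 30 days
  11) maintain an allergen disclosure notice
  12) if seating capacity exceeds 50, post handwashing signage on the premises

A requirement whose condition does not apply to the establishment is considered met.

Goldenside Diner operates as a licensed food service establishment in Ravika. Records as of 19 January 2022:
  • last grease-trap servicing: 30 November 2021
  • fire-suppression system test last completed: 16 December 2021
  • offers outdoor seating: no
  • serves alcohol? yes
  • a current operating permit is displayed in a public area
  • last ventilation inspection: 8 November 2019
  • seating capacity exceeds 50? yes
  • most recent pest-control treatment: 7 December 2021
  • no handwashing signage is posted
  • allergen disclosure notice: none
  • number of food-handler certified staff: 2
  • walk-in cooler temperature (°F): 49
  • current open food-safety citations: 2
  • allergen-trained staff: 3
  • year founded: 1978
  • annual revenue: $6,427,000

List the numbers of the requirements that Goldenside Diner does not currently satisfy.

1. fire-suppression system test 34 days ago vs limit 30 → not met
2. condition 'serves alcohol' holds; walk-in cooler temperature (°F) 49 > 41 → not met
3. current operating permit present → met
4. allergen-trained staff 3 < 4 → not met
5. ventilation inspection 803 days ago vs limit 540 → not met
6. open food-safety citations 2 > 0 → not met
7. food-handler certified staff 2 < 6 → not met
8. grease-trap servicing 50 days ago vs limit 45 → not met
9. pest-control treatment 43 days ago vs limit 30 → not met
10. condition 'offers outdoor seating' does not hold → requirement n/a → met
11. allergen disclosure notice absent → not met
12. condition 'seating capacity exceeds 50' holds; handwashing signage absent → not met
Not met: 1, 2, 4, 5, 6, 7, 8, 9, 11, 12

1, 2, 4, 5, 6, 7, 8, 9, 11, 12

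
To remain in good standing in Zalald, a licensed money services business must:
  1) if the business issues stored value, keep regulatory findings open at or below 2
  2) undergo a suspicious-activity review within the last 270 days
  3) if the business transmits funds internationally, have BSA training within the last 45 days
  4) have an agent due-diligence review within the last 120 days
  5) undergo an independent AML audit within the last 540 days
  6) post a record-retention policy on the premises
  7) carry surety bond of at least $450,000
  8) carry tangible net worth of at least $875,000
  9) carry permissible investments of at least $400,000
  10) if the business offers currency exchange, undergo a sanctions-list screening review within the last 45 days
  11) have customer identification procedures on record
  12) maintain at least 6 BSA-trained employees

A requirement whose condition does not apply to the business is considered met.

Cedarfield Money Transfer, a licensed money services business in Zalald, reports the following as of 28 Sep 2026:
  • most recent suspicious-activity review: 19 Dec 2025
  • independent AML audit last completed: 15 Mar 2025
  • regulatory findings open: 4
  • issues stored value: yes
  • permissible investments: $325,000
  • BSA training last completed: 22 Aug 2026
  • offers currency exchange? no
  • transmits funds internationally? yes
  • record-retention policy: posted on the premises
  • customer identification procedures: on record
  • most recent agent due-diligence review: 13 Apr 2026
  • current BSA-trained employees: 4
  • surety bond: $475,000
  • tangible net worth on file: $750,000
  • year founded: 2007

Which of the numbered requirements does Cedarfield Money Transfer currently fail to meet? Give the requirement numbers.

1, 2, 4, 5, 8, 9, 12

1. condition 'issues stored value' holds; regulatory findings open 4 > 2 → not met
2. suspicious-activity review 283 days ago vs limit 270 → not met
3. condition 'transmits funds internationally' holds; BSA training 37 days ago vs limit 45 → met
4. agent due-diligence review 168 days ago vs limit 120 → not met
5. independent AML audit 562 days ago vs limit 540 → not met
6. record-retention policy present → met
7. surety bond $475,000 ≥ $450,000 → met
8. tangible net worth $750,000 < $875,000 → not met
9. permissible investments $325,000 < $400,000 → not met
10. condition 'offers currency exchange' does not hold → requirement n/a → met
11. customer identification procedures present → met
12. BSA-trained employees 4 < 6 → not met
Not met: 1, 2, 4, 5, 8, 9, 12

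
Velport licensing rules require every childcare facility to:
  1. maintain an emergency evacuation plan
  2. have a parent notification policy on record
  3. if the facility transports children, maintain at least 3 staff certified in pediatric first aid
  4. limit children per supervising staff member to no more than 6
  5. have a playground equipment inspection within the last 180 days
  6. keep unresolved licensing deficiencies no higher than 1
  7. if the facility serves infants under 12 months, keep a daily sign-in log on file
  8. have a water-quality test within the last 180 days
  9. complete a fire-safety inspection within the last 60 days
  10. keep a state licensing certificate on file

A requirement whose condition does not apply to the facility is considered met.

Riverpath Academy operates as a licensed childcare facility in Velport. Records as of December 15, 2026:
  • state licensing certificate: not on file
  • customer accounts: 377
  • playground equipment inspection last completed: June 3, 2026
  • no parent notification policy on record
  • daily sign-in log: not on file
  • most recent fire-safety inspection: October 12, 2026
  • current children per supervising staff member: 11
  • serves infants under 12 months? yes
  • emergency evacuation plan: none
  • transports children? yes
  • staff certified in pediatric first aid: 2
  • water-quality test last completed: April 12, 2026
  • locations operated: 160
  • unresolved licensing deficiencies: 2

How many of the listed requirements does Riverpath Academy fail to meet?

10

1. emergency evacuation plan absent → not met
2. parent notification policy absent → not met
3. condition 'transports children' holds; staff certified in pediatric first aid 2 < 3 → not met
4. children per supervising staff member 11 > 6 → not met
5. playground equipment inspection 195 days ago vs limit 180 → not met
6. unresolved licensing deficiencies 2 > 1 → not met
7. condition 'serves infants under 12 months' holds; daily sign-in log absent → not met
8. water-quality test 247 days ago vs limit 180 → not met
9. fire-safety inspection 64 days ago vs limit 60 → not met
10. state licensing certificate absent → not met
Not met: 10 of 10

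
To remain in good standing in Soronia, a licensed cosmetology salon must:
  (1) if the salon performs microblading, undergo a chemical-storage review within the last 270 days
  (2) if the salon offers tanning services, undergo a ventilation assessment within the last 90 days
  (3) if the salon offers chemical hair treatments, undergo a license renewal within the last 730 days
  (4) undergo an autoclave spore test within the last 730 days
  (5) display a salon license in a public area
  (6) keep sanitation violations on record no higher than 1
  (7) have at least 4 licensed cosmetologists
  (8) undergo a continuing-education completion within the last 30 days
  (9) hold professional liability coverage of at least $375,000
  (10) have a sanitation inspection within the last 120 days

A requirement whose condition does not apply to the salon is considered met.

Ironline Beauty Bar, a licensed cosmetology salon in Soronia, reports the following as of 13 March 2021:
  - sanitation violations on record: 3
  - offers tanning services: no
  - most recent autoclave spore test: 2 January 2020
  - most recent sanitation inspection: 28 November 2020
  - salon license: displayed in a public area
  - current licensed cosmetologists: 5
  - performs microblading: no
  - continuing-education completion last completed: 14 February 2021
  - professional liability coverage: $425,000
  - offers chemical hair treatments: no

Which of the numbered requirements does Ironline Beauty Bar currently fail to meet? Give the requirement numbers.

1. condition 'performs microblading' does not hold → requirement n/a → met
2. condition 'offers tanning services' does not hold → requirement n/a → met
3. condition 'offers chemical hair treatments' does not hold → requirement n/a → met
4. autoclave spore test 436 days ago vs limit 730 → met
5. salon license present → met
6. sanitation violations on record 3 > 1 → not met
7. licensed cosmetologists 5 ≥ 4 → met
8. continuing-education completion 27 days ago vs limit 30 → met
9. professional liability coverage $425,000 ≥ $375,000 → met
10. sanitation inspection 105 days ago vs limit 120 → met
Not met: 6

6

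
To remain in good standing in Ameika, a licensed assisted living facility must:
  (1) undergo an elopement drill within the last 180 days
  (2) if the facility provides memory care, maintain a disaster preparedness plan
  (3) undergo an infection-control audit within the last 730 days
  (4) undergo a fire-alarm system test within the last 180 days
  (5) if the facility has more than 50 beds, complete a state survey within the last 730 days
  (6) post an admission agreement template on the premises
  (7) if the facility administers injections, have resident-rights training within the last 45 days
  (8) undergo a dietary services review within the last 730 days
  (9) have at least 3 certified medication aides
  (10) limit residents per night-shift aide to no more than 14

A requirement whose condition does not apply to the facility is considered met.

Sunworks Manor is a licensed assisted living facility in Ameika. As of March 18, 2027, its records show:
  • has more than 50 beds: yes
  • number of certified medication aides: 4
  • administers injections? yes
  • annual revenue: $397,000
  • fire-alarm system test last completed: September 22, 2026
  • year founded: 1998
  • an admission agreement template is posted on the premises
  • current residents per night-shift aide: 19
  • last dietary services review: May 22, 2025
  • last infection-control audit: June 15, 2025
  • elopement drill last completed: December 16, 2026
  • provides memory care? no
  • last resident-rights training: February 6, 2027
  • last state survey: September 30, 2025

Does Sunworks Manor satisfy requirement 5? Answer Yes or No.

Yes

5. condition 'has more than 50 beds' holds; state survey 534 days ago vs limit 730 → met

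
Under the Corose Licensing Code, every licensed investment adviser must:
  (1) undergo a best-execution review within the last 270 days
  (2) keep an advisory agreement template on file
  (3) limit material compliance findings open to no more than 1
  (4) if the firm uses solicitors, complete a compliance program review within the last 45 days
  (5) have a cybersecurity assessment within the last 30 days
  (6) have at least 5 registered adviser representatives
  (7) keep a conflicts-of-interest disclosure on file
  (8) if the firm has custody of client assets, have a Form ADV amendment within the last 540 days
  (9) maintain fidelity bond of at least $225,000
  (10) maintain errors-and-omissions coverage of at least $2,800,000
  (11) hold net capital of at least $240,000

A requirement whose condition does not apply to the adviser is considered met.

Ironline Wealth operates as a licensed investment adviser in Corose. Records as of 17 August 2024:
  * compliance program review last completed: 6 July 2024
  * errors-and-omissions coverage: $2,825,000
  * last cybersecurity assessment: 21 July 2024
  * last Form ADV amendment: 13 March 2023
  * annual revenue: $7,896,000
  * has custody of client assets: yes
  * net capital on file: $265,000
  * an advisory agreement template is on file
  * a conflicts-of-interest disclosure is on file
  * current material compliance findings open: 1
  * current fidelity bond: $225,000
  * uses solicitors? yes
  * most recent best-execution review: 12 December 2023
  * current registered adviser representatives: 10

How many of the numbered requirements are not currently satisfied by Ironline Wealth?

1. best-execution review 249 days ago vs limit 270 → met
2. advisory agreement template present → met
3. material compliance findings open 1 ≤ 1 → met
4. condition 'uses solicitors' holds; compliance program review 42 days ago vs limit 45 → met
5. cybersecurity assessment 27 days ago vs limit 30 → met
6. registered adviser representatives 10 ≥ 5 → met
7. conflicts-of-interest disclosure present → met
8. condition 'has custody of client assets' holds; Form ADV amendment 523 days ago vs limit 540 → met
9. fidelity bond $225,000 ≥ $225,000 → met
10. errors-and-omissions coverage $2,825,000 ≥ $2,800,000 → met
11. net capital $265,000 ≥ $240,000 → met
Not met: 0 of 11

0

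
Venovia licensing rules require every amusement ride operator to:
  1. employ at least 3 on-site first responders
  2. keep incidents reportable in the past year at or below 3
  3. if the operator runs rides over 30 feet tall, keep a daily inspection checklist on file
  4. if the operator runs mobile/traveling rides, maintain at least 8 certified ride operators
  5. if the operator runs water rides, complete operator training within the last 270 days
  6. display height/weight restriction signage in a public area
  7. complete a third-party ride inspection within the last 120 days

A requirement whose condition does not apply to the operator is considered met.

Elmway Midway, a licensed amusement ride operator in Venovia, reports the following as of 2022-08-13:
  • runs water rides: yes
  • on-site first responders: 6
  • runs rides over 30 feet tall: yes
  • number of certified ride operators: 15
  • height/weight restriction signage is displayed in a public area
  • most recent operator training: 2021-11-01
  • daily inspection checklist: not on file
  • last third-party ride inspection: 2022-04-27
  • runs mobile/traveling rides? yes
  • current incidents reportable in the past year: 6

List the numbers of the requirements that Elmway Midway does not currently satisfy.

2, 3, 5

1. on-site first responders 6 ≥ 3 → met
2. incidents reportable in the past year 6 > 3 → not met
3. condition 'runs rides over 30 feet tall' holds; daily inspection checklist absent → not met
4. condition 'runs mobile/traveling rides' holds; certified ride operators 15 ≥ 8 → met
5. condition 'runs water rides' holds; operator training 285 days ago vs limit 270 → not met
6. height/weight restriction signage present → met
7. third-party ride inspection 108 days ago vs limit 120 → met
Not met: 2, 3, 5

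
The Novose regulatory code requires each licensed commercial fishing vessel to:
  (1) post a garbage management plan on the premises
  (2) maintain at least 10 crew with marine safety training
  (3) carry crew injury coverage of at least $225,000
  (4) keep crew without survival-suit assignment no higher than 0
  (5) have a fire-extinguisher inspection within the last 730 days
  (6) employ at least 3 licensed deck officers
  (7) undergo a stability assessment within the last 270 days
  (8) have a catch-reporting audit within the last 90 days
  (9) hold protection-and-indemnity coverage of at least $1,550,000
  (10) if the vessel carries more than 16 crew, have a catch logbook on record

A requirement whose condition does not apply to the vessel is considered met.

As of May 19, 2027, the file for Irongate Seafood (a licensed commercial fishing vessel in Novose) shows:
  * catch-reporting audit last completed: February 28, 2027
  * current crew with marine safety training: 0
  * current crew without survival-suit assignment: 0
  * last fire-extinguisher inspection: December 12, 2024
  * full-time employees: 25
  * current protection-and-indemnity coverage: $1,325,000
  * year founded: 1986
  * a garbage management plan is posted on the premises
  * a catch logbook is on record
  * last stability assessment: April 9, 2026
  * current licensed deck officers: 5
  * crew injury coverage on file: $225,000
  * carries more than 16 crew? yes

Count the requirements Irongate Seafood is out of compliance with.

4

1. garbage management plan present → met
2. crew with marine safety training 0 < 10 → not met
3. crew injury coverage $225,000 ≥ $225,000 → met
4. crew without survival-suit assignment 0 ≤ 0 → met
5. fire-extinguisher inspection 888 days ago vs limit 730 → not met
6. licensed deck officers 5 ≥ 3 → met
7. stability assessment 405 days ago vs limit 270 → not met
8. catch-reporting audit 80 days ago vs limit 90 → met
9. protection-and-indemnity coverage $1,325,000 < $1,550,000 → not met
10. condition 'carries more than 16 crew' holds; catch logbook present → met
Not met: 4 of 10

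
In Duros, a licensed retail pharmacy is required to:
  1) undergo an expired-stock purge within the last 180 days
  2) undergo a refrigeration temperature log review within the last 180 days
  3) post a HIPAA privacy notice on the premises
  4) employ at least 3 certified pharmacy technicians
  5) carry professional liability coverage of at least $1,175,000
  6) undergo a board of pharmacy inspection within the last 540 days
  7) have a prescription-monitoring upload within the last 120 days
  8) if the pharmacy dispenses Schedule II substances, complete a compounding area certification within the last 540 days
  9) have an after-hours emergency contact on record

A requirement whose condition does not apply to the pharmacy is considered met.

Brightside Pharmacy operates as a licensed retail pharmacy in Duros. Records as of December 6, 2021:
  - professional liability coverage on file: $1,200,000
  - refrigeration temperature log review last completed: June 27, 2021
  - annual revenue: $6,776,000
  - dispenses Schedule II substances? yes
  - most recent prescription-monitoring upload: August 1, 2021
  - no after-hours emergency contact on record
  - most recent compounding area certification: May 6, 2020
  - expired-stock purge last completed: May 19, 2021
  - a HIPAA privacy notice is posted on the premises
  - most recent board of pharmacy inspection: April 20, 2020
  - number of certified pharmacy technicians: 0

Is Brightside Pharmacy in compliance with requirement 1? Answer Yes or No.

1. expired-stock purge 201 days ago vs limit 180 → not met

No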